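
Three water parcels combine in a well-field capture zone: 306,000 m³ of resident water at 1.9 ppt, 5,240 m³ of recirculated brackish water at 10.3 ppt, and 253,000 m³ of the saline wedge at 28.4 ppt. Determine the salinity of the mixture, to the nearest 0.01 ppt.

13.86 ppt

Total salt / total volume:
salt = 306,000×1.9 + 5,240×10.3 + 253,000×28.4 = 581,400 + 53,972 + 7,185,200 = 7,820,572
volume = 306,000 + 5,240 + 253,000 = 564,240 m³
S = 7,820,572 / 564,240 = 13.8604 ppt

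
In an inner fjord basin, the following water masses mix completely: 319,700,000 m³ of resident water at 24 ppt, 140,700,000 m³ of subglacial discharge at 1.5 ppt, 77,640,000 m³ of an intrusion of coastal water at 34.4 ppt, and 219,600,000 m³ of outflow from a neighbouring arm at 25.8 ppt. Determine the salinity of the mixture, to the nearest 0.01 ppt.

Mass of salt is conserved:
salt = 319,700,000×24 + 140,700,000×1.5 + 77,640,000×34.4 + 219,600,000×25.8 = 7,672,800,000 + 211,050,000 + 2,670,816,000 + 5,665,680,000 = 16,220,346,000
volume = 319,700,000 + 140,700,000 + 77,640,000 + 219,600,000 = 757,640,000 m³
S = 16,220,346,000 / 757,640,000 = 21.409 ppt

21.41 ppt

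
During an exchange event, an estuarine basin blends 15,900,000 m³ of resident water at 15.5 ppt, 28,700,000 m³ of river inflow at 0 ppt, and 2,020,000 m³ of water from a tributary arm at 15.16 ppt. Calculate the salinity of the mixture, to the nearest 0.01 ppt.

Weighted by volume,
salt = 15,900,000×15.5 + 28,700,000×0 + 2,020,000×15.16 = 246,450,000 + 0 + 30,623,200 = 277,073,200
volume = 15,900,000 + 28,700,000 + 2,020,000 = 46,620,000 m³
S = 277,073,200 / 46,620,000 = 5.9432 ppt

5.94 ppt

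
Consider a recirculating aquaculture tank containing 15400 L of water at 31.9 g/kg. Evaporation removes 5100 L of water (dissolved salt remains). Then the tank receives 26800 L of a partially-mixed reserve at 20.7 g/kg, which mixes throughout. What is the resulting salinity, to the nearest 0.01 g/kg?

After evaporation: salt = 15,400×31.9 = 491,260; volume = 15,400 − 5,100 = 10,300 L
After mixing: salt = 491,260 + 26,800×20.7 = 1,046,020; volume = 10,300 + 26,800 = 37,100 L
S = 1,046,020 / 37,100 = 28.1946 g/kg

28.19 g/kg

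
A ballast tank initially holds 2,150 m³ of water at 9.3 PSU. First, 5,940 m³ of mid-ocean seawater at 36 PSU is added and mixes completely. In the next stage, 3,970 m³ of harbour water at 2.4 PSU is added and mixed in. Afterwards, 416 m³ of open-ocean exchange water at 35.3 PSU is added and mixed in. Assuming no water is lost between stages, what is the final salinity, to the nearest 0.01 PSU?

Mass of salt is conserved:
Initial salt = 2,150×9.3 = 19,995
After stage 1: salt = 19,995 + 5,940×36 = 233,835; volume = 8,090 m³; S = 28.904 PSU
After stage 2: salt = 233,835 + 3,970×2.4 = 243,363; volume = 12,060 m³; S = 20.179 PSU
After stage 3: salt = 243,363 + 416×35.3 = 258,047.8; volume = 12,476 m³
S = 258,047.8 / 12,476 = 20.6835 PSU

20.68 PSU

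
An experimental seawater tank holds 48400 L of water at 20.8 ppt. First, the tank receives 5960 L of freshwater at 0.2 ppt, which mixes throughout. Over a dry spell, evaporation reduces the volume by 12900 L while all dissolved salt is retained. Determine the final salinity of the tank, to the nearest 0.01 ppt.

24.31 ppt

After mixing: salt = 48,400×20.8 + 5,960×0.2 = 1,007,912; volume = 54,360 L
After evaporation: salt unchanged = 1,007,912; volume = 54,360 − 12,900 = 41,460 L
S = 1,007,912 / 41,460 = 24.3105 ppt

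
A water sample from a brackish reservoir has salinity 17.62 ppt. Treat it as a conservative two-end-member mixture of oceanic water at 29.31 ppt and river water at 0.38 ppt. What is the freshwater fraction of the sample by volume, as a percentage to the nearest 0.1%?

40.4%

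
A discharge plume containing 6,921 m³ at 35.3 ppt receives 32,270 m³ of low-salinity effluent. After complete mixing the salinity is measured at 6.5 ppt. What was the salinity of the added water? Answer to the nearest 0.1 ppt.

0.3 ppt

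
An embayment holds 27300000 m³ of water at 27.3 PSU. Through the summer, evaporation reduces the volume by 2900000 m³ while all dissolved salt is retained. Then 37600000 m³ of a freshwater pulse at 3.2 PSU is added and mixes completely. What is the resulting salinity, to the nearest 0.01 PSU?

After evaporation: salt = 27,300,000×27.3 = 745,290,000; volume = 27,300,000 − 2,900,000 = 24,400,000 m³
After mixing: salt = 745,290,000 + 37,600,000×3.2 = 865,610,000; volume = 24,400,000 + 37,600,000 = 62,000,000 m³
S = 865,610,000 / 62,000,000 = 13.9615 PSU

13.96 PSU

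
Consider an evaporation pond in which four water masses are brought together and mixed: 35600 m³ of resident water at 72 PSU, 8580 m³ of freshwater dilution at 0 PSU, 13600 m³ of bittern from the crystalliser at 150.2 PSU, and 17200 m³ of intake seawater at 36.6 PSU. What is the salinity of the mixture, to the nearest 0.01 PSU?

Weighted by volume,
salt = 35,600×72 + 8,580×0 + 13,600×150.2 + 17,200×36.6 = 2,563,200 + 0 + 2,042,720 + 629,520 = 5,235,440
volume = 35,600 + 8,580 + 13,600 + 17,200 = 74,980 m³
S = 5,235,440 / 74,980 = 69.8245 PSU

69.82 PSU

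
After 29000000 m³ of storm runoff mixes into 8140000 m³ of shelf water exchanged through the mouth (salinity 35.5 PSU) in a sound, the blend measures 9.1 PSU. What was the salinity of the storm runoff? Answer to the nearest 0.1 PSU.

Salt balance: 8,140,000×35.5 + 29,000,000×S = 37,140,000×9.1
288,970,000 + 29,000,000·S = 337,974,000
S = (337,974,000 − 288,970,000) / 29,000,000 = 1.6898 PSU

1.7 PSU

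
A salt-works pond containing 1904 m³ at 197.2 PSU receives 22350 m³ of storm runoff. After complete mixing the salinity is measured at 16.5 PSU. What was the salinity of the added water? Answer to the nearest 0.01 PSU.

Salt balance: 1,904×197.2 + 22,350×S = 24,254×16.5
375,468.8 + 22,350·S = 400,191
S = (400,191 − 375,468.8) / 22,350 = 1.1061 PSU

1.11 PSU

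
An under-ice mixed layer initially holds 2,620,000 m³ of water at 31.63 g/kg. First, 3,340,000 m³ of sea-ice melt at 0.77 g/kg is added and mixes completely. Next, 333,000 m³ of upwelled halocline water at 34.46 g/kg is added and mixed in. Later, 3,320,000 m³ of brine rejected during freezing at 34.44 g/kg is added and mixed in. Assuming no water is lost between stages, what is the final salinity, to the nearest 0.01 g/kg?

21.98 g/kg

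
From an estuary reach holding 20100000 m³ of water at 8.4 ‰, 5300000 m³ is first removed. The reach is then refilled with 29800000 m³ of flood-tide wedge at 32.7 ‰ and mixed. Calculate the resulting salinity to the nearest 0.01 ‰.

Remaining after removal: 14,800,000 m³ at 8.4 ‰ (salt = 124,320,000)
After addition: salt = 124,320,000 + 29,800,000×32.7 = 1,098,780,000; volume = 44,600,000 m³
S = 1,098,780,000 / 44,600,000 = 24.6363 ‰

24.64 ‰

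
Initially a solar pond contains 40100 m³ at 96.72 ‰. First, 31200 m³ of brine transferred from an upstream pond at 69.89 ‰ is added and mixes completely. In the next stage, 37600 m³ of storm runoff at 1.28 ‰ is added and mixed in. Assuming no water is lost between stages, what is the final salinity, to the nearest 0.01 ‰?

Mass of salt is conserved:
Initial salt = 40,100×96.72 = 3,878,472
After stage 1: salt = 3,878,472 + 31,200×69.89 = 6,059,040; volume = 71,300 m³; S = 84.98 ‰
After stage 2: salt = 6,059,040 + 37,600×1.28 = 6,107,168; volume = 108,900 m³
S = 6,107,168 / 108,900 = 56.0805 ‰

56.08 ‰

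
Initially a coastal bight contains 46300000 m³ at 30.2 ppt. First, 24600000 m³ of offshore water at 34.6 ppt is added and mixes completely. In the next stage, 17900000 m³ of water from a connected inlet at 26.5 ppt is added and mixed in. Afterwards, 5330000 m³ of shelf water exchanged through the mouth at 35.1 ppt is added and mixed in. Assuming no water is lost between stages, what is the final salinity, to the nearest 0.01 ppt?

By conservation of dissolved salt,
Initial salt = 46,300,000×30.2 = 1,398,260,000
After stage 1: salt = 1,398,260,000 + 24,600,000×34.6 = 2,249,420,000; volume = 70,900,000 m³; S = 31.727 ppt
After stage 2: salt = 2,249,420,000 + 17,900,000×26.5 = 2,723,770,000; volume = 88,800,000 m³; S = 30.673 ppt
After stage 3: salt = 2,723,770,000 + 5,330,000×35.1 = 2,910,853,000; volume = 94,130,000 m³
S = 2,910,853,000 / 94,130,000 = 30.9238 ppt

30.92 ppt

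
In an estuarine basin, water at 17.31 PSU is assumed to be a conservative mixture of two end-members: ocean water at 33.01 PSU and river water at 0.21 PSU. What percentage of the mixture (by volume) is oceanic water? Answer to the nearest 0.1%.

52.1%

Let g be the oceanic fraction. Salt balance per unit volume:
g×33.01 + (1−g)×0.21 = 17.31
g = (17.31 − 0.21) / (33.01 − 0.21) = 17.1/32.8 = 0.5213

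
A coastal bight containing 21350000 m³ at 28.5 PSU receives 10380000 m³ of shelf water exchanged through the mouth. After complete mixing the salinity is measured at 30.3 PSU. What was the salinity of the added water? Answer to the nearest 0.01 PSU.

34.00 PSU

Salt balance: 21,350,000×28.5 + 10,380,000×S = 31,730,000×30.3
608,475,000 + 10,380,000·S = 961,419,000
S = (961,419,000 − 608,475,000) / 10,380,000 = 34.0023 PSU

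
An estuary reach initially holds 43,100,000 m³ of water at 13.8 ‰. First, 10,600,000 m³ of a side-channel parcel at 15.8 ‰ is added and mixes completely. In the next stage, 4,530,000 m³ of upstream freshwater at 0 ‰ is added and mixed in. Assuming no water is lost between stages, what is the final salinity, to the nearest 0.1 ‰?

13.1 ‰

Salt balance:
Initial salt = 43,100,000×13.8 = 594,780,000
After stage 1: salt = 594,780,000 + 10,600,000×15.8 = 762,260,000; volume = 53,700,000 m³; S = 14.195 ‰
After stage 2: salt = 762,260,000 + 4,530,000×0 = 762,260,000; volume = 58,230,000 m³
S = 762,260,000 / 58,230,000 = 13.0905 ‰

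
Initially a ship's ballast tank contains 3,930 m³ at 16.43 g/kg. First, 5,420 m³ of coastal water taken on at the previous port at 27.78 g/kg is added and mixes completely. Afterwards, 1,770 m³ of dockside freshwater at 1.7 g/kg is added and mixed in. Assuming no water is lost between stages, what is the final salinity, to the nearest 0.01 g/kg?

19.62 g/kg

By conservation of dissolved salt,
Initial salt = 3,930×16.43 = 64,569.9
After stage 1: salt = 64,569.9 + 5,420×27.78 = 215,137.5; volume = 9,350 m³; S = 23.009 g/kg
After stage 2: salt = 215,137.5 + 1,770×1.7 = 218,146.5; volume = 11,120 m³
S = 218,146.5 / 11,120 = 19.6175 g/kg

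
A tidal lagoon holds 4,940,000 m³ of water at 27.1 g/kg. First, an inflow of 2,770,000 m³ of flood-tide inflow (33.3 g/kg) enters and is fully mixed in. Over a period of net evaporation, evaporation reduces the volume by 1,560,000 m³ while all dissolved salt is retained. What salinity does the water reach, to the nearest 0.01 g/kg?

36.77 g/kg

After mixing: salt = 4,940,000×27.1 + 2,770,000×33.3 = 226,115,000; volume = 7,710,000 m³
After evaporation: salt unchanged = 226,115,000; volume = 7,710,000 − 1,560,000 = 6,150,000 m³
S = 226,115,000 / 6,150,000 = 36.7667 g/kg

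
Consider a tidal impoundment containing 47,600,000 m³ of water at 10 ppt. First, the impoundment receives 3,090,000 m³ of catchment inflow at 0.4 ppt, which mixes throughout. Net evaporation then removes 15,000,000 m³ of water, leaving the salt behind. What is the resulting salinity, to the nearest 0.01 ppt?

After mixing: salt = 47,600,000×10 + 3,090,000×0.4 = 477,236,000; volume = 50,690,000 m³
After evaporation: salt unchanged = 477,236,000; volume = 50,690,000 − 15,000,000 = 35,690,000 m³
S = 477,236,000 / 35,690,000 = 13.3717 ppt

13.37 ppt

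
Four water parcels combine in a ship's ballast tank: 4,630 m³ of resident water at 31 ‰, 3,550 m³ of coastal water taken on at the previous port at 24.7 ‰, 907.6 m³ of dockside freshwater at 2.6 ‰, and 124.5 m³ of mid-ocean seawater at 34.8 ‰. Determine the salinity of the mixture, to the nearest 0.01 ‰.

25.83 ‰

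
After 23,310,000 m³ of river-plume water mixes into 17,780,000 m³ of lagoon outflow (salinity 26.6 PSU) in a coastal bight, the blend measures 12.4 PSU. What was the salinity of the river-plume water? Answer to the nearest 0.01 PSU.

Salt balance: 17,780,000×26.6 + 23,310,000×S = 41,090,000×12.4
472,948,000 + 23,310,000·S = 509,516,000
S = (509,516,000 − 472,948,000) / 23,310,000 = 1.5688 PSU

1.57 PSU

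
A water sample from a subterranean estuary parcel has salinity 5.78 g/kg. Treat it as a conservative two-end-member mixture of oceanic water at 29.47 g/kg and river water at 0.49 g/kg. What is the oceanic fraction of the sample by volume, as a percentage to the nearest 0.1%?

Let g be the oceanic fraction. Salt balance per unit volume:
g×29.47 + (1−g)×0.49 = 5.78
g = (5.78 − 0.49) / (29.47 − 0.49) = 5.29/28.98 = 0.1825

18.3%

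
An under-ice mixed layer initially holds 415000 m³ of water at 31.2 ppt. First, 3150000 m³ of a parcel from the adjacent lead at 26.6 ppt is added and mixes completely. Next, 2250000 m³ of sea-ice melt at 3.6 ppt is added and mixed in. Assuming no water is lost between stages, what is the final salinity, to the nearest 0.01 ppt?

18.03 ppt

By conservation of dissolved salt,
Initial salt = 415,000×31.2 = 12,948,000
After stage 1: salt = 12,948,000 + 3,150,000×26.6 = 96,738,000; volume = 3,565,000 m³; S = 27.135 ppt
After stage 2: salt = 96,738,000 + 2,250,000×3.6 = 104,838,000; volume = 5,815,000 m³
S = 104,838,000 / 5,815,000 = 18.0289 ppt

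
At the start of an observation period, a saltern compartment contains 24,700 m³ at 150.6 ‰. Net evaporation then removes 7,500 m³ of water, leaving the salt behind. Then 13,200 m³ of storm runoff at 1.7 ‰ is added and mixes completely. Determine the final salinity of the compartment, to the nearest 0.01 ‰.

123.10 ‰

After evaporation: salt = 24,700×150.6 = 3,719,820; volume = 24,700 − 7,500 = 17,200 m³
After mixing: salt = 3,719,820 + 13,200×1.7 = 3,742,260; volume = 17,200 + 13,200 = 30,400 m³
S = 3,742,260 / 30,400 = 123.1007 ‰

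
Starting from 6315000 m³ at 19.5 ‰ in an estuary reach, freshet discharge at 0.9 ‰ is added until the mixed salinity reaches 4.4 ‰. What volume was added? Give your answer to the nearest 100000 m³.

Salt balance: 6,315,000×19.5 + V×0.9 = (6,315,000+V)×4.4
123,142,500 + 0.9V = 27,786,000 + 4.4V
95,356,500 = 3.5V
V = 27,244,714.29 m³

27200000 m³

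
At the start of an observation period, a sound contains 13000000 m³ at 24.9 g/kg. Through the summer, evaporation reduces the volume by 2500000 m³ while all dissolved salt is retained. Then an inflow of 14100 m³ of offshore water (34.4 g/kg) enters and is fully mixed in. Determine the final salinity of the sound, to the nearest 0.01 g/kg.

30.83 g/kg

After evaporation: salt = 13,000,000×24.9 = 323,700,000; volume = 13,000,000 − 2,500,000 = 10,500,000 m³
After mixing: salt = 323,700,000 + 14,100×34.4 = 324,185,040; volume = 10,500,000 + 14,100 = 10,514,100 m³
S = 324,185,040 / 10,514,100 = 30.8334 g/kg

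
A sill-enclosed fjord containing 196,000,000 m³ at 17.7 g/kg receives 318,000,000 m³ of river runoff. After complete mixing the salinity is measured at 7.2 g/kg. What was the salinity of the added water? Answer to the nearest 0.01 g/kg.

Salt balance: 196,000,000×17.7 + 318,000,000×S = 514,000,000×7.2
3,469,200,000 + 318,000,000·S = 3,700,800,000
S = (3,700,800,000 − 3,469,200,000) / 318,000,000 = 0.7283 g/kg

0.73 g/kg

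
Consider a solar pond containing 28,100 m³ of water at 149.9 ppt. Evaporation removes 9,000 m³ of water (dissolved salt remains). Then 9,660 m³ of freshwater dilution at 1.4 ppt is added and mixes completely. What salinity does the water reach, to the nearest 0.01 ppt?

146.93 ppt

After evaporation: salt = 28,100×149.9 = 4,212,190; volume = 28,100 − 9,000 = 19,100 m³
After mixing: salt = 4,212,190 + 9,660×1.4 = 4,225,714; volume = 19,100 + 9,660 = 28,760 m³
S = 4,225,714 / 28,760 = 146.9303 ppt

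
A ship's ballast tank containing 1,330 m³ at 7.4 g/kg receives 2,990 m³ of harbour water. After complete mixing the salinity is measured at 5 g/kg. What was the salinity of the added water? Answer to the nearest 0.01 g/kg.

3.93 g/kg

Salt balance: 1,330×7.4 + 2,990×S = 4,320×5
9,842 + 2,990·S = 21,600
S = (21,600 − 9,842) / 2,990 = 3.9324 g/kg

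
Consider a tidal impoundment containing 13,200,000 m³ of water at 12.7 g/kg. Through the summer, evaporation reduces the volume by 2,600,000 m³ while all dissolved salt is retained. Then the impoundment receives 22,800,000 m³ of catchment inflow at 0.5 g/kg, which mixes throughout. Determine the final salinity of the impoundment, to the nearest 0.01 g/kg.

After evaporation: salt = 13,200,000×12.7 = 167,640,000; volume = 13,200,000 − 2,600,000 = 10,600,000 m³
After mixing: salt = 167,640,000 + 22,800,000×0.5 = 179,040,000; volume = 10,600,000 + 22,800,000 = 33,400,000 m³
S = 179,040,000 / 33,400,000 = 5.3605 g/kg

5.36 g/kg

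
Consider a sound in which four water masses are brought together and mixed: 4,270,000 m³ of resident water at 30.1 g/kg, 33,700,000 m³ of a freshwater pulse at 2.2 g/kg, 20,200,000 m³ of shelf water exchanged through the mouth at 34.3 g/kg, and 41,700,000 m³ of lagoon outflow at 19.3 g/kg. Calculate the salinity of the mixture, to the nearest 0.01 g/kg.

17.03 g/kg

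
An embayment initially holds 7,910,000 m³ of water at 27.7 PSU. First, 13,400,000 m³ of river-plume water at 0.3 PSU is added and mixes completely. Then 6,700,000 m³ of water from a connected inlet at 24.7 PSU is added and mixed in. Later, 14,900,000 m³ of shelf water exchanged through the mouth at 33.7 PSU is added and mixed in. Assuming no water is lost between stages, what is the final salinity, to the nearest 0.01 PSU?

20.76 PSU

Salt balance:
Initial salt = 7,910,000×27.7 = 219,107,000
After stage 1: salt = 219,107,000 + 13,400,000×0.3 = 223,127,000; volume = 21,310,000 m³; S = 10.471 PSU
After stage 2: salt = 223,127,000 + 6,700,000×24.7 = 388,617,000; volume = 28,010,000 m³; S = 13.874 PSU
After stage 3: salt = 388,617,000 + 14,900,000×33.7 = 890,747,000; volume = 42,910,000 m³
S = 890,747,000 / 42,910,000 = 20.7585 PSU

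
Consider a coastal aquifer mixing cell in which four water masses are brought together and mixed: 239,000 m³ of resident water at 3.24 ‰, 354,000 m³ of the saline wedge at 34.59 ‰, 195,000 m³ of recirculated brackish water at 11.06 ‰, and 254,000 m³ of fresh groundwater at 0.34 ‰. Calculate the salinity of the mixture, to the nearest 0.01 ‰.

14.65 ‰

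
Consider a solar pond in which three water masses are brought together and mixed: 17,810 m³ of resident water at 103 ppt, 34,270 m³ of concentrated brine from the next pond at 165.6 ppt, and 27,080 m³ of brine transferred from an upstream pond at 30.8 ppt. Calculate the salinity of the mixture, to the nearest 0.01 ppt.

By conservation of dissolved salt,
salt = 17,810×103 + 34,270×165.6 + 27,080×30.8 = 1,834,430 + 5,675,112 + 834,064 = 8,343,606
volume = 17,810 + 34,270 + 27,080 = 79,160 m³
S = 8,343,606 / 79,160 = 105.4018 ppt

105.40 ppt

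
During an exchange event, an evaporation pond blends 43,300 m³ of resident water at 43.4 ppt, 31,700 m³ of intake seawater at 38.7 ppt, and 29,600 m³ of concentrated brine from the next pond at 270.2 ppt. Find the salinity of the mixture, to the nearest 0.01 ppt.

106.16 ppt

Total salt / total volume:
salt = 43,300×43.4 + 31,700×38.7 + 29,600×270.2 = 1,879,220 + 1,226,790 + 7,997,920 = 11,103,930
volume = 43,300 + 31,700 + 29,600 = 104,600 m³
S = 11,103,930 / 104,600 = 106.1561 ppt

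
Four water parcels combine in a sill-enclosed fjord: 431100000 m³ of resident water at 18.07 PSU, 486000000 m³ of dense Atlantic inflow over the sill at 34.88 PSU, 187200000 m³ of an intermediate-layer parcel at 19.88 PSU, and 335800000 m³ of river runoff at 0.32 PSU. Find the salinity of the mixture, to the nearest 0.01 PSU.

Conserving salt mass:
salt = 431,100,000×18.07 + 486,000,000×34.88 + 187,200,000×19.88 + 335,800,000×0.32 = 7,789,977,000 + 16,951,680,000 + 3,721,536,000 + 107,456,000 = 28,570,649,000
volume = 431,100,000 + 486,000,000 + 187,200,000 + 335,800,000 = 1,440,100,000 m³
S = 28,570,649,000 / 1,440,100,000 = 19.8394 PSU

19.84 PSU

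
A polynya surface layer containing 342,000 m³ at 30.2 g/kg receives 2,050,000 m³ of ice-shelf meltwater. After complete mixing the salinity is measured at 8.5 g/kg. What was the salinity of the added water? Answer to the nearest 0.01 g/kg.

Salt balance: 342,000×30.2 + 2,050,000×S = 2,392,000×8.5
10,328,400 + 2,050,000·S = 20,332,000
S = (20,332,000 − 10,328,400) / 2,050,000 = 4.8798 g/kg

4.88 g/kg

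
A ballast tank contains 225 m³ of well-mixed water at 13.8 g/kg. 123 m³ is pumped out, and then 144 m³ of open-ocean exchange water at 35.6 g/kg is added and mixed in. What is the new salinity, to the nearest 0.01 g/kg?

26.56 g/kg

Remaining after removal: 102 m³ at 13.8 g/kg (salt = 1,407.6)
After addition: salt = 1,407.6 + 144×35.6 = 6,534; volume = 246 m³
S = 6,534 / 246 = 26.561 g/kg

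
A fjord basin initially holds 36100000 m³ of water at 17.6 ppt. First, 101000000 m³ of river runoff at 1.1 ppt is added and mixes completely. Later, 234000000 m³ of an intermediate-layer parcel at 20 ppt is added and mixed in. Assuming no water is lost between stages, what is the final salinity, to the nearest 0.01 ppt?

Mass of salt is conserved:
Initial salt = 36,100,000×17.6 = 635,360,000
After stage 1: salt = 635,360,000 + 101,000,000×1.1 = 746,460,000; volume = 137,100,000 m³; S = 5.445 ppt
After stage 2: salt = 746,460,000 + 234,000,000×20 = 5,426,460,000; volume = 371,100,000 m³
S = 5,426,460,000 / 371,100,000 = 14.6226 ppt

14.62 ppt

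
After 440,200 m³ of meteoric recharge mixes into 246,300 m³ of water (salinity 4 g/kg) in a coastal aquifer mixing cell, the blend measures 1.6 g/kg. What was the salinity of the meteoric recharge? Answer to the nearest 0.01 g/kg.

0.26 g/kg

Salt balance: 246,300×4 + 440,200×S = 686,500×1.6
985,200 + 440,200·S = 1,098,400
S = (1,098,400 − 985,200) / 440,200 = 0.2572 g/kg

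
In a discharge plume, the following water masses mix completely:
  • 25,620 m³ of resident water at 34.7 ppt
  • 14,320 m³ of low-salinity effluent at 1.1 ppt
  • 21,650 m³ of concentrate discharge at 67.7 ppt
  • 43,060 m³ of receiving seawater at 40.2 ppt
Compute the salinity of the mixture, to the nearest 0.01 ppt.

39.19 ppt

Conserving salt mass:
salt = 25,620×34.7 + 14,320×1.1 + 21,650×67.7 + 43,060×40.2 = 889,014 + 15,752 + 1,465,705 + 1,731,012 = 4,101,483
volume = 25,620 + 14,320 + 21,650 + 43,060 = 104,650 m³
S = 4,101,483 / 104,650 = 39.1924 ppt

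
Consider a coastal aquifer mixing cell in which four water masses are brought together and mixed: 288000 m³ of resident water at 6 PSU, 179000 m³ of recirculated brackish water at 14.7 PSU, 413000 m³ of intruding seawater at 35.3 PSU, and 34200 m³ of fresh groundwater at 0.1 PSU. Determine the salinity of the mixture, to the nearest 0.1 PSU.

20.7 PSU

Salt balance:
salt = 288,000×6 + 179,000×14.7 + 413,000×35.3 + 34,200×0.1 = 1,728,000 + 2,631,300 + 14,578,900 + 3,420 = 18,941,620
volume = 288,000 + 179,000 + 413,000 + 34,200 = 914,200 m³
S = 18,941,620 / 914,200 = 20.719 PSU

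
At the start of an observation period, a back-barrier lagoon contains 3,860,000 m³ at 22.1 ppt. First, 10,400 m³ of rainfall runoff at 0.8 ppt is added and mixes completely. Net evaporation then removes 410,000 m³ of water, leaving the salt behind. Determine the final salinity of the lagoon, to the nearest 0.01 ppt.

After mixing: salt = 3,860,000×22.1 + 10,400×0.8 = 85,314,320; volume = 3,870,400 m³
After evaporation: salt unchanged = 85,314,320; volume = 3,870,400 − 410,000 = 3,460,400 m³
S = 85,314,320 / 3,460,400 = 24.6545 ppt

24.65 ppt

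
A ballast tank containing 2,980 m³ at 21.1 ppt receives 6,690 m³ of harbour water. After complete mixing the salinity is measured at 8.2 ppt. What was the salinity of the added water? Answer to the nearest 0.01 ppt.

Salt balance: 2,980×21.1 + 6,690×S = 9,670×8.2
62,878 + 6,690·S = 79,294
S = (79,294 − 62,878) / 6,690 = 2.4538 ppt

2.45 ppt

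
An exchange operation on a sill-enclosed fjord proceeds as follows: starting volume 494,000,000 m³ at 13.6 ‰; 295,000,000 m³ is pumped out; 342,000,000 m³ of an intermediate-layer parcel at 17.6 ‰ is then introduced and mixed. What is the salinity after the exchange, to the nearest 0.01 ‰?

Remaining after removal: 199,000,000 m³ at 13.6 ‰ (salt = 2,706,400,000)
After addition: salt = 2,706,400,000 + 342,000,000×17.6 = 8,725,600,000; volume = 541,000,000 m³
S = 8,725,600,000 / 541,000,000 = 16.1287 ‰

16.13 ‰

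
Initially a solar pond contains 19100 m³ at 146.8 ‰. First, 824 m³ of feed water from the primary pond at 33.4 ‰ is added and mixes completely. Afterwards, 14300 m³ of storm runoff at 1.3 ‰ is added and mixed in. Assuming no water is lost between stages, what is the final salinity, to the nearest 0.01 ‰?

83.27 ‰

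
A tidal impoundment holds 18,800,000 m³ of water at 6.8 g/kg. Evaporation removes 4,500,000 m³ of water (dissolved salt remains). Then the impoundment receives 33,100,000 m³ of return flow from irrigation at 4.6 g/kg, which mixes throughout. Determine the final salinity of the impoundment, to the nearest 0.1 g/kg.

5.9 g/kg

After evaporation: salt = 18,800,000×6.8 = 127,840,000; volume = 18,800,000 − 4,500,000 = 14,300,000 m³
After mixing: salt = 127,840,000 + 33,100,000×4.6 = 280,100,000; volume = 14,300,000 + 33,100,000 = 47,400,000 m³
S = 280,100,000 / 47,400,000 = 5.9093 g/kg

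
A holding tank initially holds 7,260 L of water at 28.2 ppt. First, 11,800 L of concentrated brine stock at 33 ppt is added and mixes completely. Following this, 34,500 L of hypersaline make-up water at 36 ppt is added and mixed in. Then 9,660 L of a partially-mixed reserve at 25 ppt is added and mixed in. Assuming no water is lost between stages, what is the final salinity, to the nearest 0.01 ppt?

32.86 ppt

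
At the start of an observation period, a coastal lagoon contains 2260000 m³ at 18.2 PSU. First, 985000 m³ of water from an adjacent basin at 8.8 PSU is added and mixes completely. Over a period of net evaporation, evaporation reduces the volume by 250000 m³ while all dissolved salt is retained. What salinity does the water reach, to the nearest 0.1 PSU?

After mixing: salt = 2,260,000×18.2 + 985,000×8.8 = 49,800,000; volume = 3,245,000 m³
After evaporation: salt unchanged = 49,800,000; volume = 3,245,000 − 250,000 = 2,995,000 m³
S = 49,800,000 / 2,995,000 = 16.6277 PSU

16.6 PSU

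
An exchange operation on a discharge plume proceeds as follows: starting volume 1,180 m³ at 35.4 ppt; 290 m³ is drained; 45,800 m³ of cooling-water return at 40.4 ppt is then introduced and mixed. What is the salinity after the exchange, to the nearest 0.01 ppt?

40.30 ppt

Remaining after removal: 890 m³ at 35.4 ppt (salt = 31,506)
After addition: salt = 31,506 + 45,800×40.4 = 1,881,826; volume = 46,690 m³
S = 1,881,826 / 46,690 = 40.3047 ppt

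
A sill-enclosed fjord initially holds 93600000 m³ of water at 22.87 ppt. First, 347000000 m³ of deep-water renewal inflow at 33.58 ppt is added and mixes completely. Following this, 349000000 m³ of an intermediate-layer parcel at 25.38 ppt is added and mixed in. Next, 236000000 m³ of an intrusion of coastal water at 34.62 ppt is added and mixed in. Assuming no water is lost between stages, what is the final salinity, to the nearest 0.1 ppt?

30.1 ppt

Salt balance:
Initial salt = 93,600,000×22.87 = 2,140,632,000
After stage 1: salt = 2,140,632,000 + 347,000,000×33.58 = 13,792,892,000; volume = 440,600,000 m³; S = 31.305 ppt
After stage 2: salt = 13,792,892,000 + 349,000,000×25.38 = 22,650,512,000; volume = 789,600,000 m³; S = 28.686 ppt
After stage 3: salt = 22,650,512,000 + 236,000,000×34.62 = 30,820,832,000; volume = 1,025,600,000 m³
S = 30,820,832,000 / 1,025,600,000 = 30.0515 ppt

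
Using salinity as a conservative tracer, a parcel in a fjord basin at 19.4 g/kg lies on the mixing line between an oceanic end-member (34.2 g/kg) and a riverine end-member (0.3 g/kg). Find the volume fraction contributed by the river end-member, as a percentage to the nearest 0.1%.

Let f be the freshwater fraction. Salt balance per unit volume:
f×0.3 + (1−f)×34.2 = 19.4
f = (34.2 − 19.4) / (34.2 − 0.3) = 14.8/33.9 = 0.4366

43.7%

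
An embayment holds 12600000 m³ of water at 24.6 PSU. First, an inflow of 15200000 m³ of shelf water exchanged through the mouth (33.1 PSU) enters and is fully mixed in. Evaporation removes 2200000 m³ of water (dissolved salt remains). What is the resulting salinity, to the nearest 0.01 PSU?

31.76 PSU

After mixing: salt = 12,600,000×24.6 + 15,200,000×33.1 = 813,080,000; volume = 27,800,000 m³
After evaporation: salt unchanged = 813,080,000; volume = 27,800,000 − 2,200,000 = 25,600,000 m³
S = 813,080,000 / 25,600,000 = 31.7609 PSU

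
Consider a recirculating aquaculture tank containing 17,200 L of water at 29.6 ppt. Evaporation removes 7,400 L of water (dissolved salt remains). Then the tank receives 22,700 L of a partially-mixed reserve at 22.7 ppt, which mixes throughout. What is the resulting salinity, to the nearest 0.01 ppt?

After evaporation: salt = 17,200×29.6 = 509,120; volume = 17,200 − 7,400 = 9,800 L
After mixing: salt = 509,120 + 22,700×22.7 = 1,024,410; volume = 9,800 + 22,700 = 32,500 L
S = 1,024,410 / 32,500 = 31.5203 ppt

31.52 ppt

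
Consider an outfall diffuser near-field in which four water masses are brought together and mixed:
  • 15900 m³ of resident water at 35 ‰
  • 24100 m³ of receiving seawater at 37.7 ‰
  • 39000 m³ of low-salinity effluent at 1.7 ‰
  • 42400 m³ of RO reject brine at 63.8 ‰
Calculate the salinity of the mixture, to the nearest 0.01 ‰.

By conservation of dissolved salt,
salt = 15,900×35 + 24,100×37.7 + 39,000×1.7 + 42,400×63.8 = 556,500 + 908,570 + 66,300 + 2,705,120 = 4,236,490
volume = 15,900 + 24,100 + 39,000 + 42,400 = 121,400 m³
S = 4,236,490 / 121,400 = 34.897 ‰

34.90 ‰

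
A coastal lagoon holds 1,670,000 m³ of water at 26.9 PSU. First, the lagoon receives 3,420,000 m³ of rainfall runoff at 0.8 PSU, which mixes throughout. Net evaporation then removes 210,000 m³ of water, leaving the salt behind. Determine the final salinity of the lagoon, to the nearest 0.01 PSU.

9.77 PSU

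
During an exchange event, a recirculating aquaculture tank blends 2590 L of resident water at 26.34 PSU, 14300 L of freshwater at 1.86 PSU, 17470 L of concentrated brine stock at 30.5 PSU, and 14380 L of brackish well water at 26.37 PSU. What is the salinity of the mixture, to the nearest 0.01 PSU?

20.66 PSU

Conserving salt mass:
salt = 2,590×26.34 + 14,300×1.86 + 17,470×30.5 + 14,380×26.37 = 68,220.6 + 26,598 + 532,835 + 379,200.6 = 1,006,854.2
volume = 2,590 + 14,300 + 17,470 + 14,380 = 48,740 L
S = 1,006,854.2 / 48,740 = 20.6577 PSU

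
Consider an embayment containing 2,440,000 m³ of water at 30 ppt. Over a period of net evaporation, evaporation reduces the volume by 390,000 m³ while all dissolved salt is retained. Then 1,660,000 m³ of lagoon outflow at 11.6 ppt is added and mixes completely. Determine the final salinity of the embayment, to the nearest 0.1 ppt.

After evaporation: salt = 2,440,000×30 = 73,200,000; volume = 2,440,000 − 390,000 = 2,050,000 m³
After mixing: salt = 73,200,000 + 1,660,000×11.6 = 92,456,000; volume = 2,050,000 + 1,660,000 = 3,710,000 m³
S = 92,456,000 / 3,710,000 = 24.9208 ppt

24.9 ppt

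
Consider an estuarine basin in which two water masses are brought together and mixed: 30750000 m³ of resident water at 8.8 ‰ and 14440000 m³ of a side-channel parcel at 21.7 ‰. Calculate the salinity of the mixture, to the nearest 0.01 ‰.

Salt balance:
salt = 30,750,000×8.8 + 14,440,000×21.7 = 270,600,000 + 313,348,000 = 583,948,000
volume = 30,750,000 + 14,440,000 = 45,190,000 m³
S = 583,948,000 / 45,190,000 = 12.9221 ‰

12.92 ‰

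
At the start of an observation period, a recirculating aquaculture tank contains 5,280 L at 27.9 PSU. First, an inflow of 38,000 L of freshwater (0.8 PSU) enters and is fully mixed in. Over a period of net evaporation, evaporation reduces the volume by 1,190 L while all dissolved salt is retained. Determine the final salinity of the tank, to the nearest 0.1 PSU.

After mixing: salt = 5,280×27.9 + 38,000×0.8 = 177,712; volume = 43,280 L
After evaporation: salt unchanged = 177,712; volume = 43,280 − 1,190 = 42,090 L
S = 177,712 / 42,090 = 4.2222 PSU

4.2 PSU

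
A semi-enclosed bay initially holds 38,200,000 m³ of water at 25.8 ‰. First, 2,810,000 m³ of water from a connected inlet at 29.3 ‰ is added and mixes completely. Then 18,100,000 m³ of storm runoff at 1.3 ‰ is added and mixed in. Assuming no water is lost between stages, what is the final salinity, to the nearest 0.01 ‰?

Conserving salt mass:
Initial salt = 38,200,000×25.8 = 985,560,000
After stage 1: salt = 985,560,000 + 2,810,000×29.3 = 1,067,893,000; volume = 41,010,000 m³; S = 26.04 ‰
After stage 2: salt = 1,067,893,000 + 18,100,000×1.3 = 1,091,423,000; volume = 59,110,000 m³
S = 1,091,423,000 / 59,110,000 = 18.4643 ‰

18.46 ‰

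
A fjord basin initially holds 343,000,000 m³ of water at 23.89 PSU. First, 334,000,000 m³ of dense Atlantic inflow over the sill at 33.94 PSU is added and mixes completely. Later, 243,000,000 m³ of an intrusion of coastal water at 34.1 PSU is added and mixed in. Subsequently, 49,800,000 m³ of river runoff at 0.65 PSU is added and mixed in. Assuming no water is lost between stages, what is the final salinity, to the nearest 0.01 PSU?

Weighted by volume,
Initial salt = 343,000,000×23.89 = 8,194,270,000
After stage 1: salt = 8,194,270,000 + 334,000,000×33.94 = 19,530,230,000; volume = 677,000,000 m³; S = 28.848 PSU
After stage 2: salt = 19,530,230,000 + 243,000,000×34.1 = 27,816,530,000; volume = 920,000,000 m³; S = 30.235 PSU
After stage 3: salt = 27,816,530,000 + 49,800,000×0.65 = 27,848,900,000; volume = 969,800,000 m³
S = 27,848,900,000 / 969,800,000 = 28.7161 PSU

28.72 PSU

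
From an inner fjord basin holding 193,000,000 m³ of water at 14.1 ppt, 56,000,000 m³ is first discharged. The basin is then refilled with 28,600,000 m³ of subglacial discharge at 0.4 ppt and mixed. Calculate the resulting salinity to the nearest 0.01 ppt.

Remaining after removal: 137,000,000 m³ at 14.1 ppt (salt = 1,931,700,000)
After addition: salt = 1,931,700,000 + 28,600,000×0.4 = 1,943,140,000; volume = 165,600,000 m³
S = 1,943,140,000 / 165,600,000 = 11.7339 ppt

11.73 ppt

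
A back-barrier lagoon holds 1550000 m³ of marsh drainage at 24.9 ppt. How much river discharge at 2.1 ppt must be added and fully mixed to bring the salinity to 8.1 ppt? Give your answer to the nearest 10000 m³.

4340000 m³

Salt balance: 1,550,000×24.9 + V×2.1 = (1,550,000+V)×8.1
38,595,000 + 2.1V = 12,555,000 + 8.1V
26,040,000 = 6V
V = 4,340,000 m³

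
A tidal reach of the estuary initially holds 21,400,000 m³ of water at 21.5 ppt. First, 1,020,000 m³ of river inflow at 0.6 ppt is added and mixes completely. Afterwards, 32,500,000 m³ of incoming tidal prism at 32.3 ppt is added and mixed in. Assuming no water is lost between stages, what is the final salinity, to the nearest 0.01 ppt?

27.50 ppt

Weighted by volume,
Initial salt = 21,400,000×21.5 = 460,100,000
After stage 1: salt = 460,100,000 + 1,020,000×0.6 = 460,712,000; volume = 22,420,000 m³; S = 20.549 ppt
After stage 2: salt = 460,712,000 + 32,500,000×32.3 = 1,510,462,000; volume = 54,920,000 m³
S = 1,510,462,000 / 54,920,000 = 27.5029 ppt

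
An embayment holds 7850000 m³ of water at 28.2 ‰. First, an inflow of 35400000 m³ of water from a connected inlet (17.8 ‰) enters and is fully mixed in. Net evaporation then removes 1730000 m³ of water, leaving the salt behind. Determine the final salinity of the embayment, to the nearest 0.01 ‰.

20.51 ‰

After mixing: salt = 7,850,000×28.2 + 35,400,000×17.8 = 851,490,000; volume = 43,250,000 m³
After evaporation: salt unchanged = 851,490,000; volume = 43,250,000 − 1,730,000 = 41,520,000 m³
S = 851,490,000 / 41,520,000 = 20.5079 ‰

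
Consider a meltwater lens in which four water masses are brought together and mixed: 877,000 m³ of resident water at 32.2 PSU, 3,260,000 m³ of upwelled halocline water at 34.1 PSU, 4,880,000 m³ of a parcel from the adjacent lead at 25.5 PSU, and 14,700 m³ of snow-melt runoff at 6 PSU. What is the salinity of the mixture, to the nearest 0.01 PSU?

29.22 PSU

Conserving salt mass:
salt = 877,000×32.2 + 3,260,000×34.1 + 4,880,000×25.5 + 14,700×6 = 28,239,400 + 111,166,000 + 124,440,000 + 88,200 = 263,933,600
volume = 877,000 + 3,260,000 + 4,880,000 + 14,700 = 9,031,700 m³
S = 263,933,600 / 9,031,700 = 29.223 PSU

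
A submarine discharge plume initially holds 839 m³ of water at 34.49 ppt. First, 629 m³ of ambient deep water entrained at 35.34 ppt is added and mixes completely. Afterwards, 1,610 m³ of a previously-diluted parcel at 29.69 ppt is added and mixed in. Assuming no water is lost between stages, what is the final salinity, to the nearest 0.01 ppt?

32.15 ppt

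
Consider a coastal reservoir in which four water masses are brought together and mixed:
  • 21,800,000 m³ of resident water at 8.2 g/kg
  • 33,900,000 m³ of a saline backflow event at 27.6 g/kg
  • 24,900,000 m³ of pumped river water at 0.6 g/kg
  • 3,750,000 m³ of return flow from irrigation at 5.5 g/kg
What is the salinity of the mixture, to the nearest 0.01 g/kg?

13.63 g/kg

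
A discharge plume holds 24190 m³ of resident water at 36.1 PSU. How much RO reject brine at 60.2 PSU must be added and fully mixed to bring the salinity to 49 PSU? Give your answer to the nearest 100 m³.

27900 m³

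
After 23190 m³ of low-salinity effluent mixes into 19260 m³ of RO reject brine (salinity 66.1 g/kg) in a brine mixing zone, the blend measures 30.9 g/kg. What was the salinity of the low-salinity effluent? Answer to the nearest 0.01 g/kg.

Salt balance: 19,260×66.1 + 23,190×S = 42,450×30.9
1,273,086 + 23,190·S = 1,311,705
S = (1,311,705 − 1,273,086) / 23,190 = 1.6653 g/kg

1.67 g/kg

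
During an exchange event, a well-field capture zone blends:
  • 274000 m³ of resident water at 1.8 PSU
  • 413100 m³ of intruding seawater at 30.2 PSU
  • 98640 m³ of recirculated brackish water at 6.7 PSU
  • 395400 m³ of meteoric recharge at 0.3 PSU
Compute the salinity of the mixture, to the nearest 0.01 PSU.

Total salt / total volume:
salt = 274,000×1.8 + 413,100×30.2 + 98,640×6.7 + 395,400×0.3 = 493,200 + 12,475,620 + 660,888 + 118,620 = 13,748,328
volume = 274,000 + 413,100 + 98,640 + 395,400 = 1,181,140 m³
S = 13,748,328 / 1,181,140 = 11.6399 PSU

11.64 PSU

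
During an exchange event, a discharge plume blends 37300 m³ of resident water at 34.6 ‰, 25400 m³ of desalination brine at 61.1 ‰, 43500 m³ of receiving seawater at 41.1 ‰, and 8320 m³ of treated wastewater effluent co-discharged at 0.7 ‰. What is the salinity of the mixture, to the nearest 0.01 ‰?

Weighted by volume,
salt = 37,300×34.6 + 25,400×61.1 + 43,500×41.1 + 8,320×0.7 = 1,290,580 + 1,551,940 + 1,787,850 + 5,824 = 4,636,194
volume = 37,300 + 25,400 + 43,500 + 8,320 = 114,520 m³
S = 4,636,194 / 114,520 = 40.4837 ‰

40.48 ‰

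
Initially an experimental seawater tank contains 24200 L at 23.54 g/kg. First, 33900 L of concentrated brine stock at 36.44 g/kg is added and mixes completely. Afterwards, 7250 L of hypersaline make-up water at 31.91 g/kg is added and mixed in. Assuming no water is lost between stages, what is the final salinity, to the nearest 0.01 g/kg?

31.16 g/kg

Mass of salt is conserved:
Initial salt = 24,200×23.54 = 569,668
After stage 1: salt = 569,668 + 33,900×36.44 = 1,804,984; volume = 58,100 L; S = 31.067 g/kg
After stage 2: salt = 1,804,984 + 7,250×31.91 = 2,036,331.5; volume = 65,350 L
S = 2,036,331.5 / 65,350 = 31.1604 g/kg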